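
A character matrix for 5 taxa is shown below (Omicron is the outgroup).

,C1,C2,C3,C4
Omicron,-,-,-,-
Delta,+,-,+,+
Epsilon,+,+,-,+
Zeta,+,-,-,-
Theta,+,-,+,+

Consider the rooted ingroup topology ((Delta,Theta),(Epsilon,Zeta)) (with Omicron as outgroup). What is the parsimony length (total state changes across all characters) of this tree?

5

Map each character onto ((Delta,Theta),(Epsilon,Zeta)) (rooted by Omicron) and count the minimum state changes it requires (Fitch parsimony):
C1: 1; C2: 1; C3: 1; C4: 2.
Total tree length = 5.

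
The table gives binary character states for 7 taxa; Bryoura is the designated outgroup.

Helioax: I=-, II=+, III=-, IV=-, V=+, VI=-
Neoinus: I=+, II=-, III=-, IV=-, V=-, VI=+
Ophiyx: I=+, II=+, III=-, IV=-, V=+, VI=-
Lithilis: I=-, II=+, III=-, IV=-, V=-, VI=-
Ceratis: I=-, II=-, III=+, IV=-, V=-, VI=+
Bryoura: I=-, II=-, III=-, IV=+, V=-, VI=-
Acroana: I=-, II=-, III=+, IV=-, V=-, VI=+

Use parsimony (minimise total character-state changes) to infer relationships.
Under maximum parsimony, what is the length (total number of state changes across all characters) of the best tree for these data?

Character polarity is set by the outgroup: the derived state is whichever differs from the outgroup's state, so for IV the derived state is '-', and for the remaining characters it is '+'.
I (state '+') occurs in Neoinus and Ophiyx but conflicts with the nesting implied by the other characters — most parsimoniously interpreted as homoplasy.
II: derived state '+' in Helioax, Lithilis, and Ophiyx only — synapomorphy for {Helioax, Lithilis, Ophiyx}.
III: derived state '+' in Acroana and Ceratis only — synapomorphy for {Acroana, Ceratis}.
IV (derived state '-') is shared by all ingroup taxa — unites the whole ingroup.
V (derived state '+') is shared by Helioax and Ophiyx — a synapomorphy uniting that clade.
VI: derived state '+' in Acroana, Ceratis, and Neoinus only — synapomorphy for {Acroana, Ceratis, Neoinus}.
Most parsimonious ingroup topology: ((Lithilis,(Ophiyx,Helioax)),((Ceratis,Acroana),Neoinus)).
Changes per character on this tree: I: 2; II: 1; III: 1; IV: 1; V: 1; VI: 1.
Total = 7.

7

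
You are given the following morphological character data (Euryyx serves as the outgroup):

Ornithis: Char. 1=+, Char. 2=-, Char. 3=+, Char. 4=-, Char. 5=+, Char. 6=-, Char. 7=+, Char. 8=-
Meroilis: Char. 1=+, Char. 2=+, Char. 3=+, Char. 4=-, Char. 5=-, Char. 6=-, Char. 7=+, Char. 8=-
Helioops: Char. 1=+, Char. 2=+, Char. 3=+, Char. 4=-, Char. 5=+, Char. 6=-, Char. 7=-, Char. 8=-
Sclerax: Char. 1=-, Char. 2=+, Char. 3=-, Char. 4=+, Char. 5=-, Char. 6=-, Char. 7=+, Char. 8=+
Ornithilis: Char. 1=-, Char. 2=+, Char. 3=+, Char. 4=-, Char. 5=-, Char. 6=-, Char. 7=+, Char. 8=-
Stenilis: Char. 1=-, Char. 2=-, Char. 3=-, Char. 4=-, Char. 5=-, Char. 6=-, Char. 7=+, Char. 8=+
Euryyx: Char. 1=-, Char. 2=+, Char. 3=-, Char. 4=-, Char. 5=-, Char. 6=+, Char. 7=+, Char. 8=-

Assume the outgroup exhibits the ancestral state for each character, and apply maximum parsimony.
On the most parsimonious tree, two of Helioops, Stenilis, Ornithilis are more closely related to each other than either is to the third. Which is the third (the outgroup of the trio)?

Character polarity is set by the outgroup: the derived state is whichever differs from the outgroup's state, so for Char. 2, Char. 6, Char. 7 the derived state is '-', and for the remaining characters it is '+'.
Only Helioops, Meroilis, and Ornithis show the derived state '+' for Char. 1, supporting them as a clade.
Char. 2 (state '-') occurs in Ornithis and Stenilis but conflicts with the nesting implied by the other characters — most parsimoniously interpreted as homoplasy.
Char. 3 (derived state '+') is shared by Helioops, Meroilis, Ornithilis, and Ornithis — a synapomorphy uniting that clade.
Char. 4: derived state '+' in Sclerax only — an autapomorphy, so it tells us nothing about relationships among taxa.
Char. 5 (derived state '+') is shared by Helioops and Ornithis — a synapomorphy uniting that clade.
All ingroup taxa share the derived state '-' for Char. 6; it defines the ingroup but does not resolve relationships within it.
Char. 7: derived state '-' in Helioops only — an autapomorphy, so it tells us nothing about relationships among taxa.
Char. 8 (derived state '+') is shared by Sclerax and Stenilis — a synapomorphy uniting that clade.
Most parsimonious ingroup topology: ((((Ornithis,Helioops),Meroilis),Ornithilis),(Sclerax,Stenilis)).
Ornithilis and Helioops share a more recent common ancestor with each other than either does with Stenilis, so Stenilis is the least closely related of the three.

Stenilis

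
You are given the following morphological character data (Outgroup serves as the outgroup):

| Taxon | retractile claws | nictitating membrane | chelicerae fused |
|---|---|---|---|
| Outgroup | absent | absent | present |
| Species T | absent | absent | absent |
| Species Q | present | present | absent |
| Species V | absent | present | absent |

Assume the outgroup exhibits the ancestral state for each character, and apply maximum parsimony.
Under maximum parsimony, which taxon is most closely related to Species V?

Character polarity is set by the outgroup: the derived state is whichever differs from the outgroup's state, so for chelicerae fused the derived state is 'absent', and for the remaining characters it is 'present'.
retractile claws: derived state 'present' in Species Q only — an autapomorphy, so it tells us nothing about relationships among taxa.
Only Species Q and Species V show the derived state 'present' for nictitating membrane, supporting them as a clade.
chelicerae fused (derived state 'absent') is shared by all ingroup taxa — unites the whole ingroup.
Most parsimonious ingroup topology: (Species T,(Species Q,Species V)).
Species V and Species Q form a cherry on this tree, so they are sister taxa.

Species Q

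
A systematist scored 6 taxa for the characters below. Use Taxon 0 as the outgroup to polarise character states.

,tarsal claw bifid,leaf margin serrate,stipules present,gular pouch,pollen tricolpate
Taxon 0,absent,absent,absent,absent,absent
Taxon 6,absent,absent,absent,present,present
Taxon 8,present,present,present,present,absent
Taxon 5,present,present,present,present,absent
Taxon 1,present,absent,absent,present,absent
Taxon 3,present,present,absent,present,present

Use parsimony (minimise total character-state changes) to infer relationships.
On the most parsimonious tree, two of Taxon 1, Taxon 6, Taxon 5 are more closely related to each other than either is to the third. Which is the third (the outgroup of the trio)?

The outgroup has state 'absent' for every character, so 'present' is the derived state throughout.
tarsal claw bifid (derived state 'present') is shared by Taxon 1, Taxon 3, Taxon 5, and Taxon 8 — a synapomorphy uniting that clade.
leaf margin serrate (derived state 'present') is shared by Taxon 3, Taxon 5, and Taxon 8 — a synapomorphy uniting that clade.
stipules present: derived state 'present' in Taxon 5 and Taxon 8 only — synapomorphy for {Taxon 5, Taxon 8}.
gular pouch (derived state 'present') is shared by all ingroup taxa — unites the whole ingroup.
pollen tricolpate groups Taxon 3 and Taxon 6, which is incompatible with the clades supported by the remaining characters; treating it as convergent (homoplasy) costs fewer steps than any alternative tree.
Most parsimonious ingroup topology: (Taxon 6,(((Taxon 8,Taxon 5),Taxon 3),Taxon 1)).
Taxon 1 and Taxon 5 share a more recent common ancestor with each other than either does with Taxon 6, so Taxon 6 is the least closely related of the three.

Taxon 6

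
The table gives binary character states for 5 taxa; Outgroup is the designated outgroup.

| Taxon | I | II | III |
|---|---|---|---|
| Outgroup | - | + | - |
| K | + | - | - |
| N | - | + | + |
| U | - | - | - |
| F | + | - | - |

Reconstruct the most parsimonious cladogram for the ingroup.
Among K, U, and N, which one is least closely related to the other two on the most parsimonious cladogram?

N

Character polarity is set by the outgroup: the derived state is whichever differs from the outgroup's state, so for II the derived state is '-', and for the remaining characters it is '+'.
Only F and K show the derived state '+' for I, supporting them as a clade.
II (derived state '-') is shared by F, K, and U — a synapomorphy uniting that clade.
III: derived state '+' in N only — an autapomorphy, so it tells us nothing about relationships among taxa.
Most parsimonious ingroup topology: (((K,F),U),N).
U and K share a more recent common ancestor with each other than either does with N, so N is the least closely related of the three.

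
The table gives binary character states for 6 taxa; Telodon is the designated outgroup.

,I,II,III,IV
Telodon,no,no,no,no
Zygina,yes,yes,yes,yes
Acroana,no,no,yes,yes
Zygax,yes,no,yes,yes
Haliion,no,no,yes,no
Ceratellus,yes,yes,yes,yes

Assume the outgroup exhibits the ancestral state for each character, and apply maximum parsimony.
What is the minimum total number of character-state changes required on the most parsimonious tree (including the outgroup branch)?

4

The outgroup has state 'no' for every character, so 'yes' is the derived state throughout.
Only Ceratellus, Zygax, and Zygina show the derived state 'yes' for I, supporting them as a clade.
Only Ceratellus and Zygina show the derived state 'yes' for II, supporting them as a clade.
All ingroup taxa share the derived state 'yes' for III; it defines the ingroup but does not resolve relationships within it.
Only Acroana, Ceratellus, Zygax, and Zygina show the derived state 'yes' for IV, supporting them as a clade.
Most parsimonious ingroup topology: ((((Zygina,Ceratellus),Zygax),Acroana),Haliion).
Changes per character on this tree: I: 1; II: 1; III: 1; IV: 1.
Total = 4.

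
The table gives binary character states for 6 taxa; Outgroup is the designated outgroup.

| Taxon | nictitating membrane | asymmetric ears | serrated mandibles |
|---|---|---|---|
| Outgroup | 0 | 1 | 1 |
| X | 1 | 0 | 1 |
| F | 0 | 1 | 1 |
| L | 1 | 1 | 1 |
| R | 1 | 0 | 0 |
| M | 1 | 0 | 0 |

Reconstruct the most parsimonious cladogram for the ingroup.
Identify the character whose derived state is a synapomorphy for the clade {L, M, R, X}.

Character polarity is set by the outgroup: the derived state is whichever differs from the outgroup's state, so for asymmetric ears, serrated mandibles the derived state is '0', and for the remaining characters it is '1'.
nictitating membrane: derived state '1' in L, M, R, and X only — synapomorphy for {L, M, R, X}.
asymmetric ears (derived state '0') is shared by M, R, and X — a synapomorphy uniting that clade.
Only M and R show the derived state '0' for serrated mandibles, supporting them as a clade.
Most parsimonious ingroup topology: (((X,(R,M)),L),F).
The clade {L, M, R, X} is supported by nictitating membrane: its derived state '1' occurs in exactly those taxa and in no other taxon (including the outgroup).

nictitating membrane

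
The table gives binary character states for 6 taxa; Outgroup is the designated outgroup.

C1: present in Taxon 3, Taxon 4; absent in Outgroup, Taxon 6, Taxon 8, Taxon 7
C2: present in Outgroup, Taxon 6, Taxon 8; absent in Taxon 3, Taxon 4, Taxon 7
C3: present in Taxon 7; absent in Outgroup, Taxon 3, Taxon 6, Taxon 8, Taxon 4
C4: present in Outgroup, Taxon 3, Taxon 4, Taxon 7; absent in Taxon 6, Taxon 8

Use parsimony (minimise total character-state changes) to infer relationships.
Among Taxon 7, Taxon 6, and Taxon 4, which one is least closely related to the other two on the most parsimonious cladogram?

Character polarity is set by the outgroup: the derived state is whichever differs from the outgroup's state, so for C2, C4 the derived state is 'absent', and for the remaining characters it is 'present'.
Only Taxon 3 and Taxon 4 show the derived state 'present' for C1, supporting them as a clade.
C2: derived state 'absent' in Taxon 3, Taxon 4, and Taxon 7 only — synapomorphy for {Taxon 3, Taxon 4, Taxon 7}.
C3: derived state 'present' in Taxon 7 only — an autapomorphy, so it tells us nothing about relationships among taxa.
C4 (derived state 'absent') is shared by Taxon 6 and Taxon 8 — a synapomorphy uniting that clade.
Most parsimonious ingroup topology: (((Taxon 3,Taxon 4),Taxon 7),(Taxon 6,Taxon 8)).
Taxon 7 and Taxon 4 share a more recent common ancestor with each other than either does with Taxon 6, so Taxon 6 is the least closely related of the three.

Taxon 6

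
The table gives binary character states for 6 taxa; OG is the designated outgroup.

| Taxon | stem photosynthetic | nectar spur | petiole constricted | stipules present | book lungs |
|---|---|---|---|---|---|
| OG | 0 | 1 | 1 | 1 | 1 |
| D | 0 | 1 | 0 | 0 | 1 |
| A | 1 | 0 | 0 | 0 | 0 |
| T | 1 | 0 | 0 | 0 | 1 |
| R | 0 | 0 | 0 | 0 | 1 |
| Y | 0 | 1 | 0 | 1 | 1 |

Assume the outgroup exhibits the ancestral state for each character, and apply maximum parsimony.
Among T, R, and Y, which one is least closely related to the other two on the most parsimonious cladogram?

Character polarity is set by the outgroup: the derived state is whichever differs from the outgroup's state, so for nectar spur, petiole constricted, stipules present, book lungs the derived state is '0', and for the remaining characters it is '1'.
stem photosynthetic: derived state '1' in A and T only — synapomorphy for {A, T}.
nectar spur: derived state '0' in A, R, and T only — synapomorphy for {A, R, T}.
petiole constricted (derived state '0') is shared by all ingroup taxa — unites the whole ingroup.
Only A, D, R, and T show the derived state '0' for stipules present, supporting them as a clade.
book lungs: derived state '0' in A only — an autapomorphy, so it tells us nothing about relationships among taxa.
Most parsimonious ingroup topology: ((D,((A,T),R)),Y).
T and R share a more recent common ancestor with each other than either does with Y, so Y is the least closely related of the three.

Y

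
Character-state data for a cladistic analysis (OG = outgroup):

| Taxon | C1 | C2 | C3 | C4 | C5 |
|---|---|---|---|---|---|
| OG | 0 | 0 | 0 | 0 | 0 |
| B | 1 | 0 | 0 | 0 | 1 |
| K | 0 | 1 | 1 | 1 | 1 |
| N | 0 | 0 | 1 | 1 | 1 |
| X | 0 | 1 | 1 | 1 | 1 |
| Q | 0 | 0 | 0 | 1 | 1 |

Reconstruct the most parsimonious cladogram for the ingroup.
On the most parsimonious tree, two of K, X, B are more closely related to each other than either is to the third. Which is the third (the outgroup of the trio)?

B

The outgroup has state '0' for every character, so '1' is the derived state throughout.
C1: derived state '1' in B only — an autapomorphy, so it tells us nothing about relationships among taxa.
Only K and X show the derived state '1' for C2, supporting them as a clade.
C3: derived state '1' in K, N, and X only — synapomorphy for {K, N, X}.
C4 (derived state '1') is shared by K, N, Q, and X — a synapomorphy uniting that clade.
C5 (derived state '1') is shared by all ingroup taxa — unites the whole ingroup.
Most parsimonious ingroup topology: (B,(((K,X),N),Q)).
K and X share a more recent common ancestor with each other than either does with B, so B is the least closely related of the three.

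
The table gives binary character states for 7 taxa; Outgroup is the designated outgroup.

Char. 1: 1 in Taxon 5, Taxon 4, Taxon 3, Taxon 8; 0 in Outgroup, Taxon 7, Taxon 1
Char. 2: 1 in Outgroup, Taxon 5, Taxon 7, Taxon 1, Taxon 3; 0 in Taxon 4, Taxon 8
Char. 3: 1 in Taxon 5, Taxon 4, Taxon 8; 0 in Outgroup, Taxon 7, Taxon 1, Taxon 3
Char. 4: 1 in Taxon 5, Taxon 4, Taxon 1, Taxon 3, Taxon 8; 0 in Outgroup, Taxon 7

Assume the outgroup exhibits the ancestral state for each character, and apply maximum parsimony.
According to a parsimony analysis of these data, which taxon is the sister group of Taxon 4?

Character polarity is set by the outgroup: the derived state is whichever differs from the outgroup's state, so for Char. 2 the derived state is '0', and for the remaining characters it is '1'.
Char. 1: derived state '1' in Taxon 3, Taxon 4, Taxon 5, and Taxon 8 only — synapomorphy for {Taxon 3, Taxon 4, Taxon 5, Taxon 8}.
Char. 2: derived state '0' in Taxon 4 and Taxon 8 only — synapomorphy for {Taxon 4, Taxon 8}.
Only Taxon 4, Taxon 5, and Taxon 8 show the derived state '1' for Char. 3, supporting them as a clade.
Char. 4: derived state '1' in Taxon 1, Taxon 3, Taxon 4, Taxon 5, and Taxon 8 only — synapomorphy for {Taxon 1, Taxon 3, Taxon 4, Taxon 5, Taxon 8}.
Most parsimonious ingroup topology: ((((Taxon 5,(Taxon 4,Taxon 8)),Taxon 3),Taxon 1),Taxon 7).
Taxon 4 and Taxon 8 form a cherry on this tree, so they are sister taxa.

Taxon 8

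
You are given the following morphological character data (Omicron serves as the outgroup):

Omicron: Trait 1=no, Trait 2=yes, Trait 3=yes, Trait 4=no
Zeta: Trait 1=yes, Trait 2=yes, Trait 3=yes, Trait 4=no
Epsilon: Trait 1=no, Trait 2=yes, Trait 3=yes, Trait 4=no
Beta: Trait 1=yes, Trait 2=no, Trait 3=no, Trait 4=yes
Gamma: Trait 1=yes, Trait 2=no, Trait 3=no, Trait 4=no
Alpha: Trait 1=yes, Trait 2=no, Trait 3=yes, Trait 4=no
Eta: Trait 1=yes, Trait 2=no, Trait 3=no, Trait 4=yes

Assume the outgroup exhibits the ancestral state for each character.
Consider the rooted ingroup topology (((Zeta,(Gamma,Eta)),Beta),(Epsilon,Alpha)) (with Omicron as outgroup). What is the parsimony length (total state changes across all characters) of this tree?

Map each character onto (((Zeta,(Gamma,Eta)),Beta),(Epsilon,Alpha)) (rooted by Omicron) and count the minimum state changes it requires (Fitch parsimony):
Trait 1: 2; Trait 2: 3; Trait 3: 2; Trait 4: 2.
Total tree length = 9.

9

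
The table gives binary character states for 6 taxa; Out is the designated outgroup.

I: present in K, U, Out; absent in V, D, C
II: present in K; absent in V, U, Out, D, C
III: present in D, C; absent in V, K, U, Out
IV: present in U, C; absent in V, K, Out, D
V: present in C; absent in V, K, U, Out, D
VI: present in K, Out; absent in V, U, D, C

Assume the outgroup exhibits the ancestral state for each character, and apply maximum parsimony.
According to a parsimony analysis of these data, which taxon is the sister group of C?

Character polarity is set by the outgroup: the derived state is whichever differs from the outgroup's state, so for I, VI the derived state is 'absent', and for the remaining characters it is 'present'.
I (derived state 'absent') is shared by C, D, and V — a synapomorphy uniting that clade.
II (derived state 'present') is unique to K (autapomorphy; uninformative for grouping).
III: derived state 'present' in C and D only — synapomorphy for {C, D}.
IV groups C and U, which is incompatible with the clades supported by the remaining characters; treating it as convergent (homoplasy) costs fewer steps than any alternative tree.
V: derived state 'present' in C only — an autapomorphy, so it tells us nothing about relationships among taxa.
VI: derived state 'absent' in C, D, U, and V only — synapomorphy for {C, D, U, V}.
Most parsimonious ingroup topology: (((V,(C,D)),U),K).
C and D form a cherry on this tree, so they are sister taxa.

D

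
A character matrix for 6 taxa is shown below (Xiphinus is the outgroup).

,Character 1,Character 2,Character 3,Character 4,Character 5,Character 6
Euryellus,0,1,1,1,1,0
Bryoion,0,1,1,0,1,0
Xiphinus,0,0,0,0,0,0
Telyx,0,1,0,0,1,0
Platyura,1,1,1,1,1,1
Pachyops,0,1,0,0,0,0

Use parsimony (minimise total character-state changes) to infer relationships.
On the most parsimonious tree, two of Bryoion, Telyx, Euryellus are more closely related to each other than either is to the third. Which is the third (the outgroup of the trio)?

Telyx

The outgroup has state '0' for every character, so '1' is the derived state throughout.
Character 1: derived state '1' in Platyura only — an autapomorphy, so it tells us nothing about relationships among taxa.
All ingroup taxa share the derived state '1' for Character 2; it defines the ingroup but does not resolve relationships within it.
Character 3 (derived state '1') is shared by Bryoion, Euryellus, and Platyura — a synapomorphy uniting that clade.
Character 4: derived state '1' in Euryellus and Platyura only — synapomorphy for {Euryellus, Platyura}.
Character 5 (derived state '1') is shared by Bryoion, Euryellus, Platyura, and Telyx — a synapomorphy uniting that clade.
Character 6 (derived state '1') is unique to Platyura (autapomorphy; uninformative for grouping).
Most parsimonious ingroup topology: ((((Platyura,Euryellus),Bryoion),Telyx),Pachyops).
Euryellus and Bryoion share a more recent common ancestor with each other than either does with Telyx, so Telyx is the least closely related of the three.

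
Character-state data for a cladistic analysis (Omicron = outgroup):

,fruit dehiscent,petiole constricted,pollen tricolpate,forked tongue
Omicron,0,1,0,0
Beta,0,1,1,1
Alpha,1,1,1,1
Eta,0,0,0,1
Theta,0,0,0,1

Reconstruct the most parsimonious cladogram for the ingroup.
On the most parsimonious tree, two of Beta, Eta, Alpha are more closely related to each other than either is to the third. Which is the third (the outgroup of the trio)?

Character polarity is set by the outgroup: the derived state is whichever differs from the outgroup's state, so for petiole constricted the derived state is '0', and for the remaining characters it is '1'.
fruit dehiscent: derived state '1' in Alpha only — an autapomorphy, so it tells us nothing about relationships among taxa.
petiole constricted: derived state '0' in Eta and Theta only — synapomorphy for {Eta, Theta}.
pollen tricolpate (derived state '1') is shared by Alpha and Beta — a synapomorphy uniting that clade.
forked tongue (derived state '1') is shared by all ingroup taxa — unites the whole ingroup.
Most parsimonious ingroup topology: ((Beta,Alpha),(Eta,Theta)).
Beta and Alpha share a more recent common ancestor with each other than either does with Eta, so Eta is the least closely related of the three.

Eta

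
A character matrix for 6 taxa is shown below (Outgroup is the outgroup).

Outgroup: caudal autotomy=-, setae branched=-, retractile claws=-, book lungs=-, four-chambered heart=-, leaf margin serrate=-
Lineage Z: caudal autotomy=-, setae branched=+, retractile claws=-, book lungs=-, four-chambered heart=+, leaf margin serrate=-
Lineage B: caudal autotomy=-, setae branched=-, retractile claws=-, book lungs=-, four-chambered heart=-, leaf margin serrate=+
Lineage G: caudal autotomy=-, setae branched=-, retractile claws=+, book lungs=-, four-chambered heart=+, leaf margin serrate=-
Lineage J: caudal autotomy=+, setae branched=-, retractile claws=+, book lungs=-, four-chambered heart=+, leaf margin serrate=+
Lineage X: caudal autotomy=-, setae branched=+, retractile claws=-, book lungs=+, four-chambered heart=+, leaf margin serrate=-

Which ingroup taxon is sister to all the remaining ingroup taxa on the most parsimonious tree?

The outgroup has state '-' for every character, so '+' is the derived state throughout.
caudal autotomy: derived state '+' in Lineage J only — an autapomorphy, so it tells us nothing about relationships among taxa.
setae branched: derived state '+' in Lineage X and Lineage Z only — synapomorphy for {Lineage X, Lineage Z}.
retractile claws: derived state '+' in Lineage G and Lineage J only — synapomorphy for {Lineage G, Lineage J}.
book lungs: derived state '+' in Lineage X only — an autapomorphy, so it tells us nothing about relationships among taxa.
four-chambered heart: derived state '+' in Lineage G, Lineage J, Lineage X, and Lineage Z only — synapomorphy for {Lineage G, Lineage J, Lineage X, Lineage Z}.
leaf margin serrate (state '+') occurs in Lineage B and Lineage J but conflicts with the nesting implied by the other characters — most parsimoniously interpreted as homoplasy.
Most parsimonious ingroup topology: (((Lineage Z,Lineage X),(Lineage G,Lineage J)),Lineage B).
Lineage B is sister to the clade containing all other ingroup taxa, so it is the earliest-diverging (most basal) ingroup lineage.

Lineage B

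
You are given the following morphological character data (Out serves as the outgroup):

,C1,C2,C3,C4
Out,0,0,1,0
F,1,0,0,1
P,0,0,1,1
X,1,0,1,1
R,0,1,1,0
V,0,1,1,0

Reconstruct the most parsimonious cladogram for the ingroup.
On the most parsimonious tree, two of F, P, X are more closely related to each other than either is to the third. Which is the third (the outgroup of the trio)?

P

Character polarity is set by the outgroup: the derived state is whichever differs from the outgroup's state, so for C3 the derived state is '0', and for the remaining characters it is '1'.
Only F and X show the derived state '1' for C1, supporting them as a clade.
C2 (derived state '1') is shared by R and V — a synapomorphy uniting that clade.
C3: derived state '0' in F only — an autapomorphy, so it tells us nothing about relationships among taxa.
C4: derived state '1' in F, P, and X only — synapomorphy for {F, P, X}.
Most parsimonious ingroup topology: (((F,X),P),(R,V)).
X and F share a more recent common ancestor with each other than either does with P, so P is the least closely related of the three.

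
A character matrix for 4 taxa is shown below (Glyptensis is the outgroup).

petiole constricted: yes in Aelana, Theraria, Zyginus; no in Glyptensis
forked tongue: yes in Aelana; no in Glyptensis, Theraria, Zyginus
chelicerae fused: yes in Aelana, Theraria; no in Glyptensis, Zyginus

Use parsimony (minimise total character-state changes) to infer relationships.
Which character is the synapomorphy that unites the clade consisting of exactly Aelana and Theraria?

The outgroup has state 'no' for every character, so 'yes' is the derived state throughout.
petiole constricted (derived state 'yes') is shared by all ingroup taxa — unites the whole ingroup.
forked tongue: derived state 'yes' in Aelana only — an autapomorphy, so it tells us nothing about relationships among taxa.
chelicerae fused: derived state 'yes' in Aelana and Theraria only — synapomorphy for {Aelana, Theraria}.
Most parsimonious ingroup topology: ((Aelana,Theraria),Zyginus).
The clade {Aelana, Theraria} is supported by chelicerae fused: its derived state 'yes' occurs in exactly those taxa and in no other taxon (including the outgroup).

chelicerae fused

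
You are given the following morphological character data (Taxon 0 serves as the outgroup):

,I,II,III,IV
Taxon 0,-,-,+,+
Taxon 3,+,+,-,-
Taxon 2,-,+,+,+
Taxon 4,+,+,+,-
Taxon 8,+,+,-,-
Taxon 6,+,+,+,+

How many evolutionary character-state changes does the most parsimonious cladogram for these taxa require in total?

Character polarity is set by the outgroup: the derived state is whichever differs from the outgroup's state, so for III, IV the derived state is '-', and for the remaining characters it is '+'.
Only Taxon 3, Taxon 4, Taxon 6, and Taxon 8 show the derived state '+' for I, supporting them as a clade.
All ingroup taxa share the derived state '+' for II; it defines the ingroup but does not resolve relationships within it.
III: derived state '-' in Taxon 3 and Taxon 8 only — synapomorphy for {Taxon 3, Taxon 8}.
Only Taxon 3, Taxon 4, and Taxon 8 show the derived state '-' for IV, supporting them as a clade.
Most parsimonious ingroup topology: ((((Taxon 3,Taxon 8),Taxon 4),Taxon 6),Taxon 2).
Changes per character on this tree: I: 1; II: 1; III: 1; IV: 1.
Total = 4.

4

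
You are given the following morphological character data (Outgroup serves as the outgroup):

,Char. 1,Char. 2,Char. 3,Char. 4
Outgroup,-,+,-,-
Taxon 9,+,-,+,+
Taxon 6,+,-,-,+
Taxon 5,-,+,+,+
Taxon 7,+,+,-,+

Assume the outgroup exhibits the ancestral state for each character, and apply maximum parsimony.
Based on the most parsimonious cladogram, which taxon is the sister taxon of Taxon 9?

Taxon 6

Character polarity is set by the outgroup: the derived state is whichever differs from the outgroup's state, so for Char. 2 the derived state is '-', and for the remaining characters it is '+'.
Only Taxon 6, Taxon 7, and Taxon 9 show the derived state '+' for Char. 1, supporting them as a clade.
Char. 2 (derived state '-') is shared by Taxon 6 and Taxon 9 — a synapomorphy uniting that clade.
Char. 3 (state '+') occurs in Taxon 5 and Taxon 9 but conflicts with the nesting implied by the other characters — most parsimoniously interpreted as homoplasy.
All ingroup taxa share the derived state '+' for Char. 4; it defines the ingroup but does not resolve relationships within it.
Most parsimonious ingroup topology: (((Taxon 9,Taxon 6),Taxon 7),Taxon 5).
Taxon 9 and Taxon 6 form a cherry on this tree, so they are sister taxa.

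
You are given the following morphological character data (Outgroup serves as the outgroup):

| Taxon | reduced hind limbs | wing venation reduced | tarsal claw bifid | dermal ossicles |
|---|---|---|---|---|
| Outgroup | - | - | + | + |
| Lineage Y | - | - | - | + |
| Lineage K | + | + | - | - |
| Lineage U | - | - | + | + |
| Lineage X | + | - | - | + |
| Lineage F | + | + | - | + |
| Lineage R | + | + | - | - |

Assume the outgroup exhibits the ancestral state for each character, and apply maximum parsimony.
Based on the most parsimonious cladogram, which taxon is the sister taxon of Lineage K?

Lineage R

Character polarity is set by the outgroup: the derived state is whichever differs from the outgroup's state, so for tarsal claw bifid, dermal ossicles the derived state is '-', and for the remaining characters it is '+'.
reduced hind limbs: derived state '+' in Lineage F, Lineage K, Lineage R, and Lineage X only — synapomorphy for {Lineage F, Lineage K, Lineage R, Lineage X}.
wing venation reduced (derived state '+') is shared by Lineage F, Lineage K, and Lineage R — a synapomorphy uniting that clade.
Only Lineage F, Lineage K, Lineage R, Lineage X, and Lineage Y show the derived state '-' for tarsal claw bifid, supporting them as a clade.
dermal ossicles: derived state '-' in Lineage K and Lineage R only — synapomorphy for {Lineage K, Lineage R}.
Most parsimonious ingroup topology: ((Lineage Y,(((Lineage K,Lineage R),Lineage F),Lineage X)),Lineage U).
Lineage K and Lineage R form a cherry on this tree, so they are sister taxa.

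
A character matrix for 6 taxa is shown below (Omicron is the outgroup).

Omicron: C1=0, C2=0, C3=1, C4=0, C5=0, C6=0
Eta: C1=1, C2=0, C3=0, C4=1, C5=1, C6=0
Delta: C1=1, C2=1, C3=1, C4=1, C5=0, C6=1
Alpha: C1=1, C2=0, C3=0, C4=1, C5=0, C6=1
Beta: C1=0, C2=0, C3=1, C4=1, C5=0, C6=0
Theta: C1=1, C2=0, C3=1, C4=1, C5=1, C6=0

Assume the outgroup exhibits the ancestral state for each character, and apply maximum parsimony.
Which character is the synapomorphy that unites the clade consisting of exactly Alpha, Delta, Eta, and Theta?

Character polarity is set by the outgroup: the derived state is whichever differs from the outgroup's state, so for C3 the derived state is '0', and for the remaining characters it is '1'.
C1: derived state '1' in Alpha, Delta, Eta, and Theta only — synapomorphy for {Alpha, Delta, Eta, Theta}.
C2 (derived state '1') is unique to Delta (autapomorphy; uninformative for grouping).
C3 (state '0') occurs in Alpha and Eta but conflicts with the nesting implied by the other characters — most parsimoniously interpreted as homoplasy.
All ingroup taxa share the derived state '1' for C4; it defines the ingroup but does not resolve relationships within it.
C5: derived state '1' in Eta and Theta only — synapomorphy for {Eta, Theta}.
Only Alpha and Delta show the derived state '1' for C6, supporting them as a clade.
Most parsimonious ingroup topology: (((Eta,Theta),(Delta,Alpha)),Beta).
The clade {Alpha, Delta, Eta, Theta} is supported by C1: its derived state '1' occurs in exactly those taxa and in no other taxon (including the outgroup).

C1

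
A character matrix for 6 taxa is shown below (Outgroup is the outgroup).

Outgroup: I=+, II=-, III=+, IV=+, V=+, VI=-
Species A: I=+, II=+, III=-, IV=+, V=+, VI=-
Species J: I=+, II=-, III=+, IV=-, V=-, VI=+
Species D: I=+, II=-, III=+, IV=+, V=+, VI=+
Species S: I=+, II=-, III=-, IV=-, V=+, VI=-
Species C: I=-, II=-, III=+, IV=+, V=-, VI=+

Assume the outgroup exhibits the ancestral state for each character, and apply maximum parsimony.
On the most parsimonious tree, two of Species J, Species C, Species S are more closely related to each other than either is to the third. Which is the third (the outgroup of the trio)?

Species S

Character polarity is set by the outgroup: the derived state is whichever differs from the outgroup's state, so for I, III, IV, V the derived state is '-', and for the remaining characters it is '+'.
I (derived state '-') is unique to Species C (autapomorphy; uninformative for grouping).
II: derived state '+' in Species A only — an autapomorphy, so it tells us nothing about relationships among taxa.
Only Species A and Species S show the derived state '-' for III, supporting them as a clade.
IV (state '-') occurs in Species J and Species S but conflicts with the nesting implied by the other characters — most parsimoniously interpreted as homoplasy.
Only Species C and Species J show the derived state '-' for V, supporting them as a clade.
Only Species C, Species D, and Species J show the derived state '+' for VI, supporting them as a clade.
Most parsimonious ingroup topology: ((Species A,Species S),((Species J,Species C),Species D)).
Species J and Species C share a more recent common ancestor with each other than either does with Species S, so Species S is the least closely related of the three.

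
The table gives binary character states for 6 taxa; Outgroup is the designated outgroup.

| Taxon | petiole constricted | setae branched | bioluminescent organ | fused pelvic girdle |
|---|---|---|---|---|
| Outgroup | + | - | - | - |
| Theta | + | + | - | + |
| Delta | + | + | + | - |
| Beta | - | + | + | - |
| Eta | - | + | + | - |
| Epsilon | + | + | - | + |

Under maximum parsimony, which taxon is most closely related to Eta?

Beta

Character polarity is set by the outgroup: the derived state is whichever differs from the outgroup's state, so for petiole constricted the derived state is '-', and for the remaining characters it is '+'.
petiole constricted: derived state '-' in Beta and Eta only — synapomorphy for {Beta, Eta}.
setae branched (derived state '+') is shared by all ingroup taxa — unites the whole ingroup.
Only Beta, Delta, and Eta show the derived state '+' for bioluminescent organ, supporting them as a clade.
Only Epsilon and Theta show the derived state '+' for fused pelvic girdle, supporting them as a clade.
Most parsimonious ingroup topology: ((Theta,Epsilon),(Delta,(Beta,Eta))).
Eta and Beta form a cherry on this tree, so they are sister taxa.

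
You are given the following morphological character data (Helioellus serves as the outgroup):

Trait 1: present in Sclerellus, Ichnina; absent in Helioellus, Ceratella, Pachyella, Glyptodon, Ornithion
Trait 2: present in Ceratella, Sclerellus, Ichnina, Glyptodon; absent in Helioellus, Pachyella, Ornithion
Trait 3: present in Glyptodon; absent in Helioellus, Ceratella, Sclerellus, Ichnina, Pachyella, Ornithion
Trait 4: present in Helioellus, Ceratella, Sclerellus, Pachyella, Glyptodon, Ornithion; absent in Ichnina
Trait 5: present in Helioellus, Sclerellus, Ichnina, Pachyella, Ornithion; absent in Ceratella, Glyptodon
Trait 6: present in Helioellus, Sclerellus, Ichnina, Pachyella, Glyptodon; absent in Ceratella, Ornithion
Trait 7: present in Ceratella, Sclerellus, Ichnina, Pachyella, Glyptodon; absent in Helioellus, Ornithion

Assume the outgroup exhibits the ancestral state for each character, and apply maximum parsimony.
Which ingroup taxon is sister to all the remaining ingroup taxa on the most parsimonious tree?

Ornithion

Character polarity is set by the outgroup: the derived state is whichever differs from the outgroup's state, so for Trait 4, Trait 5, Trait 6 the derived state is 'absent', and for the remaining characters it is 'present'.
Only Ichnina and Sclerellus show the derived state 'present' for Trait 1, supporting them as a clade.
Trait 2 (derived state 'present') is shared by Ceratella, Glyptodon, Ichnina, and Sclerellus — a synapomorphy uniting that clade.
Trait 3 (derived state 'present') is unique to Glyptodon (autapomorphy; uninformative for grouping).
Trait 4 (derived state 'absent') is unique to Ichnina (autapomorphy; uninformative for grouping).
Only Ceratella and Glyptodon show the derived state 'absent' for Trait 5, supporting them as a clade.
Trait 6 (state 'absent') occurs in Ceratella and Ornithion but conflicts with the nesting implied by the other characters — most parsimoniously interpreted as homoplasy.
Trait 7 (derived state 'present') is shared by Ceratella, Glyptodon, Ichnina, Pachyella, and Sclerellus — a synapomorphy uniting that clade.
Most parsimonious ingroup topology: ((((Ceratella,Glyptodon),(Sclerellus,Ichnina)),Pachyella),Ornithion).
Ornithion is sister to the clade containing all other ingroup taxa, so it is the earliest-diverging (most basal) ingroup lineage.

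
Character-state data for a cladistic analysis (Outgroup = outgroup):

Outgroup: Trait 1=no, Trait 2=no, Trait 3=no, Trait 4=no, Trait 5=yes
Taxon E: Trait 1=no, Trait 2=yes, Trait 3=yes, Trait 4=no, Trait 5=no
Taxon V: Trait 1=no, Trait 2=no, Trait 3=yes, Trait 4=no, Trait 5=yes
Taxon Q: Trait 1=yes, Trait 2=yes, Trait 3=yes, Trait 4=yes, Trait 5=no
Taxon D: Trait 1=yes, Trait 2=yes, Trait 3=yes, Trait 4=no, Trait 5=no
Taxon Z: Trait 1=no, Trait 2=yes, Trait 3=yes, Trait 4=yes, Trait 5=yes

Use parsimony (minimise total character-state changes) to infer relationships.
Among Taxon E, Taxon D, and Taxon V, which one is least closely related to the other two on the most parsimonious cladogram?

Character polarity is set by the outgroup: the derived state is whichever differs from the outgroup's state, so for Trait 5 the derived state is 'no', and for the remaining characters it is 'yes'.
Trait 1 (derived state 'yes') is shared by Taxon D and Taxon Q — a synapomorphy uniting that clade.
Only Taxon D, Taxon E, Taxon Q, and Taxon Z show the derived state 'yes' for Trait 2, supporting them as a clade.
All ingroup taxa share the derived state 'yes' for Trait 3; it defines the ingroup but does not resolve relationships within it.
Trait 4 groups Taxon Q and Taxon Z, which is incompatible with the clades supported by the remaining characters; treating it as convergent (homoplasy) costs fewer steps than any alternative tree.
Only Taxon D, Taxon E, and Taxon Q show the derived state 'no' for Trait 5, supporting them as a clade.
Most parsimonious ingroup topology: (((Taxon E,(Taxon Q,Taxon D)),Taxon Z),Taxon V).
Taxon E and Taxon D share a more recent common ancestor with each other than either does with Taxon V, so Taxon V is the least closely related of the three.

Taxon V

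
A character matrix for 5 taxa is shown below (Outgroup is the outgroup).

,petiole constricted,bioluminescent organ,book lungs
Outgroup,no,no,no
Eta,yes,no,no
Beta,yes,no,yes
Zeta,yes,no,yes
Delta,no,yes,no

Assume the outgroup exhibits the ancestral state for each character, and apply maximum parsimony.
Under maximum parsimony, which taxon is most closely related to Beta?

The outgroup has state 'no' for every character, so 'yes' is the derived state throughout.
petiole constricted: derived state 'yes' in Beta, Eta, and Zeta only — synapomorphy for {Beta, Eta, Zeta}.
bioluminescent organ: derived state 'yes' in Delta only — an autapomorphy, so it tells us nothing about relationships among taxa.
Only Beta and Zeta show the derived state 'yes' for book lungs, supporting them as a clade.
Most parsimonious ingroup topology: ((Eta,(Beta,Zeta)),Delta).
Beta and Zeta form a cherry on this tree, so they are sister taxa.

Zeta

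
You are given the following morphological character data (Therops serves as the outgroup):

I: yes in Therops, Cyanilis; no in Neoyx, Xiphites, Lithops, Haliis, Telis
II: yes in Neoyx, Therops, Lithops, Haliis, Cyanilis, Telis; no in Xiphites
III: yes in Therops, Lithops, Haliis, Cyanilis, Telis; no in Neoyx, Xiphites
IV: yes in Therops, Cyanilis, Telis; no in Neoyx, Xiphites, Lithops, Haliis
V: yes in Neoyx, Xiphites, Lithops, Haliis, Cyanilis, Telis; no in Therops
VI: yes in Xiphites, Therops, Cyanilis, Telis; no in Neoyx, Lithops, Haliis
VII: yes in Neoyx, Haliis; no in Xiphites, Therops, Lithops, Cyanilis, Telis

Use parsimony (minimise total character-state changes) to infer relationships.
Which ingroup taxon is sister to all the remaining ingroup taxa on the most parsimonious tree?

Character polarity is set by the outgroup: the derived state is whichever differs from the outgroup's state, so for I, II, III, IV, VI the derived state is 'no', and for the remaining characters it is 'yes'.
I (derived state 'no') is shared by Haliis, Lithops, Neoyx, Telis, and Xiphites — a synapomorphy uniting that clade.
II (derived state 'no') is unique to Xiphites (autapomorphy; uninformative for grouping).
III (state 'no') occurs in Neoyx and Xiphites but conflicts with the nesting implied by the other characters — most parsimoniously interpreted as homoplasy.
IV: derived state 'no' in Haliis, Lithops, Neoyx, and Xiphites only — synapomorphy for {Haliis, Lithops, Neoyx, Xiphites}.
V (derived state 'yes') is shared by all ingroup taxa — unites the whole ingroup.
VI (derived state 'no') is shared by Haliis, Lithops, and Neoyx — a synapomorphy uniting that clade.
Only Haliis and Neoyx show the derived state 'yes' for VII, supporting them as a clade.
Most parsimonious ingroup topology: (((((Neoyx,Haliis),Lithops),Xiphites),Telis),Cyanilis).
Cyanilis is sister to the clade containing all other ingroup taxa, so it is the earliest-diverging (most basal) ingroup lineage.

Cyanilis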